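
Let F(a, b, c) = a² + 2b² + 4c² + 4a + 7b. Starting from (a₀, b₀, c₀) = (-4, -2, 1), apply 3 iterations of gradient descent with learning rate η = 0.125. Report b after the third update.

∇F = (2a + 4, 4b + 7, 8c)
(a₁, b₁, c₁) = (-4, -2, 1) − 0.125·(-4, -1, 8) = (-3.5, -1.875, 0)
(a₂, b₂, c₂) = (-3.5, -1.875, 0) − 0.125·(-3, -0.5, 0) = (-3.125, -1.8125, 0)
(a₃, b₃, c₃) = (-3.125, -1.8125, 0) − 0.125·(-2.25, -0.25, 0) = (-2.84375, -1.78125, 0)
b = -1.78125

-1.78125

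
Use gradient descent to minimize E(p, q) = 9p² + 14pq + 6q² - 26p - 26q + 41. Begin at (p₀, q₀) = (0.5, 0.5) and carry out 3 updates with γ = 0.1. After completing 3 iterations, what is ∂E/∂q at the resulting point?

69.88

∇E = (18p + 14q - 26, 14p + 12q - 26)
Step 1: at (0.5, 0.5), ∇E = (-10, -13) → (0.5, 0.5) − 0.1·(-10, -13) = (1.5, 1.8)
Step 2: at (1.5, 1.8), ∇E = (26.2, 16.6) → (1.5, 1.8) − 0.1·(26.2, 16.6) = (-1.12, 0.14)
Step 3: at (-1.12, 0.14), ∇E = (-44.2, -40) → (-1.12, 0.14) − 0.1·(-44.2, -40) = (3.3, 4.14)
∂E/∂q at (3.3, 4.14) = 69.88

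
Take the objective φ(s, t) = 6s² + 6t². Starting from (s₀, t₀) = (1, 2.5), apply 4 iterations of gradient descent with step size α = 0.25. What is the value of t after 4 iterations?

40

∇φ = (12s, 12t)
Step 1: at (1, 2.5), ∇φ = (12, 30) → (1, 2.5) − 0.25·(12, 30) = (-2, -5)
Step 2: at (-2, -5), ∇φ = (-24, -60) → (-2, -5) − 0.25·(-24, -60) = (4, 10)
Step 3: at (4, 10), ∇φ = (48, 120) → (4, 10) − 0.25·(48, 120) = (-8, -20)
Step 4: at (-8, -20), ∇φ = (-96, -240) → (-8, -20) − 0.25·(-96, -240) = (16, 40)
t = 40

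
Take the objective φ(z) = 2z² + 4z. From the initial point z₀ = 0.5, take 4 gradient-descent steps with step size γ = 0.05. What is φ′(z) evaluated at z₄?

φ′(z) = 4z + 4
z₁ = 0.5 − 0.05·6 = 0.2
z₂ = 0.2 − 0.05·4.8 = -0.04
z₃ = -0.04 − 0.05·3.84 = -0.232
z₄ = -0.232 − 0.05·3.072 = -0.3856
φ′(z) at (-0.3856) = 2.4576

2.4576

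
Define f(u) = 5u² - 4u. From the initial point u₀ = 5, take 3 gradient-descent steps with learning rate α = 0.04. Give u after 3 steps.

f′(u) = 10u - 4
Step 1: f′(5) = 46; u₁ = 5 − 0.04·46 = 3.16
Step 2: f′(3.16) = 27.6; u₂ = 3.16 − 0.04·27.6 = 2.056
Step 3: f′(2.056) = 16.56; u₃ = 2.056 − 0.04·16.56 = 1.3936

1.3936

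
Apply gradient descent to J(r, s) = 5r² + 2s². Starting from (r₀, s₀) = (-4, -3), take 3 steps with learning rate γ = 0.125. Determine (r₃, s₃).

∇J = (10r, 4s)
(r₁, s₁) = (-4, -3) − 0.125·(-40, -12) = (1, -1.5)
(r₂, s₂) = (1, -1.5) − 0.125·(10, -6) = (-0.25, -0.75)
(r₃, s₃) = (-0.25, -0.75) − 0.125·(-2.5, -3) = (0.0625, -0.375)

(0.0625, -0.375)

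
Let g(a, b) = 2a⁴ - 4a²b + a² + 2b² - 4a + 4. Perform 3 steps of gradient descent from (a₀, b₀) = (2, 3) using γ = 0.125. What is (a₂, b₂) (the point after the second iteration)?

(0.5, 1.75)

∇g = (8a³ - 8ab + 2a - 4, -4a² + 4b)
(a₁, b₁) = (2, 3) − 0.125·(16, -4) = (0, 3.5)
(a₂, b₂) = (0, 3.5) − 0.125·(-4, 14) = (0.5, 1.75)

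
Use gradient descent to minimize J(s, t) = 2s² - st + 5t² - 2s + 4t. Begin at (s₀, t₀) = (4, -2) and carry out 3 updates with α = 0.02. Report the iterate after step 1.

(3.68, -1.6)

∇J = (4s - t - 2, -s + 10t + 4)
Step 1: at (4, -2), ∇J = (16, -20) → (4, -2) − 0.02·(16, -20) = (3.68, -1.6)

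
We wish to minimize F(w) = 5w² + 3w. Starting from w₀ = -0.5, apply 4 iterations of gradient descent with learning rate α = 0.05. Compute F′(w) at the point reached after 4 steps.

-0.125

F′(w) = 10w + 3
w₁ = -0.5 − 0.05·(-2) = -0.4
w₂ = -0.4 − 0.05·(-1) = -0.35
w₃ = -0.35 − 0.05·(-0.5) = -0.325
w₄ = -0.325 − 0.05·(-0.25) = -0.3125
F′(w) at (-0.3125) = -0.125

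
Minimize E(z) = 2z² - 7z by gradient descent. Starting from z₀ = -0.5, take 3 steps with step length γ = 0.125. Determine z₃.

E′(z) = 4z - 7
z₁ = -0.5 − 0.125·(-9) = 0.625
z₂ = 0.625 − 0.125·(-4.5) = 1.1875
z₃ = 1.1875 − 0.125·(-2.25) = 1.46875

1.46875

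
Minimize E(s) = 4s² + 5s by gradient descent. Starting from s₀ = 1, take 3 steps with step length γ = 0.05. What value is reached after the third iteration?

-0.274

E′(s) = 8s + 5
s₁ = 1 − 0.05·13 = 0.35
s₂ = 0.35 − 0.05·7.8 = -0.04
s₃ = -0.04 − 0.05·4.68 = -0.274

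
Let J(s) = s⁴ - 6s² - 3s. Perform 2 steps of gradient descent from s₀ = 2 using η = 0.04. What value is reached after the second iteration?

J′(s) = 4s³ - 12s - 3
Step 1: J′(2) = 5; s₁ = 2 − 0.04·5 = 1.8
Step 2: J′(1.8) = -1.272; s₂ = 1.8 − 0.04·(-1.272) = 1.85088

1.85088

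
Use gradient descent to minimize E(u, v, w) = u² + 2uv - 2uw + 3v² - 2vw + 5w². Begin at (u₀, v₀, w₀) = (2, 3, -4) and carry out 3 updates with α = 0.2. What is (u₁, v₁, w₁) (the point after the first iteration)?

(-1.6, -3, 6)

∇E = (2u + 2v - 2w, 2u + 6v - 2w, -2u - 2v + 10w)
(u₁, v₁, w₁) = (2, 3, -4) − 0.2·(18, 30, -50) = (-1.6, -3, 6)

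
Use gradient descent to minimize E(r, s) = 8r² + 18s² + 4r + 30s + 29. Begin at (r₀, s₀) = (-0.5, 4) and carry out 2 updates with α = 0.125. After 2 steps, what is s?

∇E = (16r + 4, 36s + 30)
Step 1: at (-0.5, 4), ∇E = (-4, 174) → (-0.5, 4) − 0.125·(-4, 174) = (0, -17.75)
Step 2: at (0, -17.75), ∇E = (4, -609) → (0, -17.75) − 0.125·(4, -609) = (-0.5, 58.375)
s = 58.375

58.375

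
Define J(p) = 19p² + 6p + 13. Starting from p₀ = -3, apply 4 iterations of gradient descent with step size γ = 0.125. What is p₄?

J′(p) = 38p + 6
Step 1: J′(-3) = -108; p₁ = -3 − 0.125·(-108) = 10.5
Step 2: J′(10.5) = 405; p₂ = 10.5 − 0.125·405 = -40.125
Step 3: J′(-40.125) = -1518.75; p₃ = -40.125 − 0.125·(-1518.75) = 149.71875
Step 4: J′(149.71875) = 5695.3125; p₄ = 149.71875 − 0.125·5695.3125 = -562.1953125

-562.1953125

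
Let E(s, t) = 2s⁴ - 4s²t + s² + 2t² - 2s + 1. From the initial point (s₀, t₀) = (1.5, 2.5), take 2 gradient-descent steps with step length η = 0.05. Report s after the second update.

1.4696

∇E = (8s³ - 8st + 2s - 2, -4s² + 4t)
Step 1: at (1.5, 2.5), ∇E = (-2, 1) → (1.5, 2.5) − 0.05·(-2, 1) = (1.6, 2.45)
Step 2: at (1.6, 2.45), ∇E = (2.608, -0.44) → (1.6, 2.45) − 0.05·(2.608, -0.44) = (1.4696, 2.472)
s = 1.4696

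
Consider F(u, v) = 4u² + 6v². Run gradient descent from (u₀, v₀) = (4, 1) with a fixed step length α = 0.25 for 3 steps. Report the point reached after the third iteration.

(-4, -8)

∇F = (8u, 12v)
(u₁, v₁) = (4, 1) − 0.25·(32, 12) = (-4, -2)
(u₂, v₂) = (-4, -2) − 0.25·(-32, -24) = (4, 4)
(u₃, v₃) = (4, 4) − 0.25·(32, 48) = (-4, -8)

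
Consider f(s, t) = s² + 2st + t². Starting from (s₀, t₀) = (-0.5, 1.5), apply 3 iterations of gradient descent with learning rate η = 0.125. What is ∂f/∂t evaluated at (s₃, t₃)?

0.25

∇f = (2s + 2t, 2s + 2t)
Step 1: at (-0.5, 1.5), ∇f = (2, 2) → (-0.5, 1.5) − 0.125·(2, 2) = (-0.75, 1.25)
Step 2: at (-0.75, 1.25), ∇f = (1, 1) → (-0.75, 1.25) − 0.125·(1, 1) = (-0.875, 1.125)
Step 3: at (-0.875, 1.125), ∇f = (0.5, 0.5) → (-0.875, 1.125) − 0.125·(0.5, 0.5) = (-0.9375, 1.0625)
∂f/∂t at (-0.9375, 1.0625) = 0.25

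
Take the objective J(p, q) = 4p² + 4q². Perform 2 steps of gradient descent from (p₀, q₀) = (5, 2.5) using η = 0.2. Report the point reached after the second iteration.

∇J = (8p, 8q)
Step 1: at (5, 2.5), ∇J = (40, 20) → (5, 2.5) − 0.2·(40, 20) = (-3, -1.5)
Step 2: at (-3, -1.5), ∇J = (-24, -12) → (-3, -1.5) − 0.2·(-24, -12) = (1.8, 0.9)

(1.8, 0.9)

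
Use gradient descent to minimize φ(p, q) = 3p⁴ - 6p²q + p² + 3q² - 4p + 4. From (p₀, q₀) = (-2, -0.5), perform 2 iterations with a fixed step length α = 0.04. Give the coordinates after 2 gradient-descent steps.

(-5.50810112, 2.113504)

∇φ = (12p³ - 12pq + 2p - 4, -6p² + 6q)
(p₁, q₁) = (-2, -0.5) − 0.04·(-116, -27) = (2.64, 0.58)
(p₂, q₂) = (2.64, 0.58) − 0.04·(203.702528, -38.3376) = (-5.50810112, 2.113504)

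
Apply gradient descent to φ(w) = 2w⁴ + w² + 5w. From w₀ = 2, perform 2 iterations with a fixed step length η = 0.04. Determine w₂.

-0.79721984

φ′(w) = 8w³ + 2w + 5
Step 1: φ′(2) = 73; w₁ = 2 − 0.04·73 = -0.92
Step 2: φ′(-0.92) = -3.069504; w₂ = -0.92 − 0.04·(-3.069504) = -0.79721984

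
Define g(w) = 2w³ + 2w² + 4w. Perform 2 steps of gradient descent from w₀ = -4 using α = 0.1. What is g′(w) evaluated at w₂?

59718.871296

g′(w) = 6w² + 4w + 4
Step 1: g′(-4) = 84; w₁ = -4 − 0.1·84 = -12.4
Step 2: g′(-12.4) = 876.96; w₂ = -12.4 − 0.1·876.96 = -100.096
g′(w) at (-100.096) = 59718.871296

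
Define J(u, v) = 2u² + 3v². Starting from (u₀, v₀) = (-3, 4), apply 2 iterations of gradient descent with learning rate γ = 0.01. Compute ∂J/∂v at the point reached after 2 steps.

21.2064

∇J = (4u, 6v)
(u₁, v₁) = (-3, 4) − 0.01·(-12, 24) = (-2.88, 3.76)
(u₂, v₂) = (-2.88, 3.76) − 0.01·(-11.52, 22.56) = (-2.7648, 3.5344)
∂J/∂v at (-2.7648, 3.5344) = 21.2064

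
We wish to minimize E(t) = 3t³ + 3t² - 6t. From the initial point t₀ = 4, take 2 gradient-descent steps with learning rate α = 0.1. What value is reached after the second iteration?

-138.236

E′(t) = 9t² + 6t - 6
Step 1: E′(4) = 162; t₁ = 4 − 0.1·162 = -12.2
Step 2: E′(-12.2) = 1260.36; t₂ = -12.2 − 0.1·1260.36 = -138.236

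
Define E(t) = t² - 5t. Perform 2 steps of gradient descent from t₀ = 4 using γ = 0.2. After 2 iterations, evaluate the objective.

E′(t) = 2t - 5
t₁ = 4 − 0.2·3 = 3.4
t₂ = 3.4 − 0.2·1.8 = 3.04
E(3.04) = -5.9584

-5.9584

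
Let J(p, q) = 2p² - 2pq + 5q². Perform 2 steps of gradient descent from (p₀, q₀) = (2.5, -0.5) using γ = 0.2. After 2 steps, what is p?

0.66

∇J = (4p - 2q, -2p + 10q)
(p₁, q₁) = (2.5, -0.5) − 0.2·(11, -10) = (0.3, 1.5)
(p₂, q₂) = (0.3, 1.5) − 0.2·(-1.8, 14.4) = (0.66, -1.38)
p = 0.66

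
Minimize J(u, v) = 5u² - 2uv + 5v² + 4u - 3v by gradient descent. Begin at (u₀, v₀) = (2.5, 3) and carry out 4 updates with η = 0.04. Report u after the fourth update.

∇J = (10u - 2v + 4, -2u + 10v - 3)
Step 1: at (2.5, 3), ∇J = (23, 22) → (2.5, 3) − 0.04·(23, 22) = (1.58, 2.12)
Step 2: at (1.58, 2.12), ∇J = (15.56, 15.04) → (1.58, 2.12) − 0.04·(15.56, 15.04) = (0.9576, 1.5184)
Step 3: at (0.9576, 1.5184), ∇J = (10.5392, 10.2688) → (0.9576, 1.5184) − 0.04·(10.5392, 10.2688) = (0.536032, 1.107648)
Step 4: at (0.536032, 1.107648), ∇J = (7.145024, 7.004416) → (0.536032, 1.107648) − 0.04·(7.145024, 7.004416) = (0.25023104, 0.82747136)
u = 0.25023104

0.25023104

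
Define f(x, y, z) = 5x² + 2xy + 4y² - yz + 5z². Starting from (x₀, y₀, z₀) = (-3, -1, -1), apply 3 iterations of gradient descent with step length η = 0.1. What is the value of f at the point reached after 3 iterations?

0.001096

∇f = (10x + 2y, 2x + 8y - z, -y + 10z)
Step 1: at (-3, -1, -1), ∇f = (-32, -13, -9) → (-3, -1, -1) − 0.1·(-32, -13, -9) = (0.2, 0.3, -0.1)
Step 2: at (0.2, 0.3, -0.1), ∇f = (2.6, 2.9, -1.3) → (0.2, 0.3, -0.1) − 0.1·(2.6, 2.9, -1.3) = (-0.06, 0.01, 0.03)
Step 3: at (-0.06, 0.01, 0.03), ∇f = (-0.58, -0.07, 0.29) → (-0.06, 0.01, 0.03) − 0.1·(-0.58, -0.07, 0.29) = (-0.002, 0.017, 0.001)
f(-0.002, 0.017, 0.001) = 0.001096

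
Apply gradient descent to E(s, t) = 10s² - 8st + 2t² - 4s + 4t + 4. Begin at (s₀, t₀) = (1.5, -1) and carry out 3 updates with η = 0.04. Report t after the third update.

-0.616768

∇E = (20s - 8t - 4, -8s + 4t + 4)
Step 1: at (1.5, -1), ∇E = (34, -12) → (1.5, -1) − 0.04·(34, -12) = (0.14, -0.52)
Step 2: at (0.14, -0.52), ∇E = (2.96, 0.8) → (0.14, -0.52) − 0.04·(2.96, 0.8) = (0.0216, -0.552)
Step 3: at (0.0216, -0.552), ∇E = (0.848, 1.6192) → (0.0216, -0.552) − 0.04·(0.848, 1.6192) = (-0.01232, -0.616768)
t = -0.616768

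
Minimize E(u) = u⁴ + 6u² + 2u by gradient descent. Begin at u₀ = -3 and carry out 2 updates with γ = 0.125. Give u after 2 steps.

E′(u) = 4u³ + 12u + 2
u₁ = -3 − 0.125·(-142) = 14.75
u₂ = 14.75 − 0.125·13015.1875 = -1612.1484375

-1612.1484375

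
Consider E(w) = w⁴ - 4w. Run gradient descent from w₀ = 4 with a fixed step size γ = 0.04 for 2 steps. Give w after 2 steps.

E′(w) = 4w³ - 4
Step 1: E′(4) = 252; w₁ = 4 − 0.04·252 = -6.08
Step 2: E′(-6.08) = -903.022848; w₂ = -6.08 − 0.04·(-903.022848) = 30.04091392

30.04091392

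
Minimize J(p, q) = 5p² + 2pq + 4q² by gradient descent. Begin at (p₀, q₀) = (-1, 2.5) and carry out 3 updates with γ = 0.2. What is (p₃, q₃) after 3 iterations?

(-0.704, -0.572)

∇J = (10p + 2q, 2p + 8q)
(p₁, q₁) = (-1, 2.5) − 0.2·(-5, 18) = (0, -1.1)
(p₂, q₂) = (0, -1.1) − 0.2·(-2.2, -8.8) = (0.44, 0.66)
(p₃, q₃) = (0.44, 0.66) − 0.2·(5.72, 6.16) = (-0.704, -0.572)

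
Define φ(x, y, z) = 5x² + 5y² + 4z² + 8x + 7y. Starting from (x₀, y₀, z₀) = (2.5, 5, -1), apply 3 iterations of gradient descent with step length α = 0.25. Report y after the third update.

-19.9375

∇φ = (10x + 8, 10y + 7, 8z)
Step 1: at (2.5, 5, -1), ∇φ = (33, 57, -8) → (2.5, 5, -1) − 0.25·(33, 57, -8) = (-5.75, -9.25, 1)
Step 2: at (-5.75, -9.25, 1), ∇φ = (-49.5, -85.5, 8) → (-5.75, -9.25, 1) − 0.25·(-49.5, -85.5, 8) = (6.625, 12.125, -1)
Step 3: at (6.625, 12.125, -1), ∇φ = (74.25, 128.25, -8) → (6.625, 12.125, -1) − 0.25·(74.25, 128.25, -8) = (-11.9375, -19.9375, 1)
y = -19.9375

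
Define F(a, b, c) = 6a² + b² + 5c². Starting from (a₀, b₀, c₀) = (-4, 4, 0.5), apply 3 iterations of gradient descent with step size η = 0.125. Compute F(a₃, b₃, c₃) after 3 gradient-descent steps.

4.34796142578125

∇F = (12a, 2b, 10c)
(a₁, b₁, c₁) = (-4, 4, 0.5) − 0.125·(-48, 8, 5) = (2, 3, -0.125)
(a₂, b₂, c₂) = (2, 3, -0.125) − 0.125·(24, 6, -1.25) = (-1, 2.25, 0.03125)
(a₃, b₃, c₃) = (-1, 2.25, 0.03125) − 0.125·(-12, 4.5, 0.3125) = (0.5, 1.6875, -0.0078125)
F(0.5, 1.6875, -0.0078125) = 4.34796142578125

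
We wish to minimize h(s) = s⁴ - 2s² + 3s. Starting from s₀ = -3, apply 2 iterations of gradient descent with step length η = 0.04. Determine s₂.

0.65548032

h′(s) = 4s³ - 4s + 3
s₁ = -3 − 0.04·(-93) = 0.72
s₂ = 0.72 − 0.04·1.612992 = 0.65548032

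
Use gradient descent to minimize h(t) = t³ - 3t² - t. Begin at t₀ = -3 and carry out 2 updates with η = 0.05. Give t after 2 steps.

h′(t) = 3t² - 6t - 1
t₁ = -3 − 0.05·44 = -5.2
t₂ = -5.2 − 0.05·111.32 = -10.766

-10.766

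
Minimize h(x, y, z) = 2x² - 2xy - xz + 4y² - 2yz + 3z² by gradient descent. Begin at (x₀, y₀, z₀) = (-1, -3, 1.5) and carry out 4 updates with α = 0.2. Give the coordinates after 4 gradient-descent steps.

∇h = (4x - 2y - z, -2x + 8y - 2z, -x - 2y + 6z)
Step 1: at (-1, -3, 1.5), ∇h = (0.5, -25, 16) → (-1, -3, 1.5) − 0.2·(0.5, -25, 16) = (-1.1, 2, -1.7)
Step 2: at (-1.1, 2, -1.7), ∇h = (-6.7, 21.6, -13.1) → (-1.1, 2, -1.7) − 0.2·(-6.7, 21.6, -13.1) = (0.24, -2.32, 0.92)
Step 3: at (0.24, -2.32, 0.92), ∇h = (4.68, -20.88, 9.92) → (0.24, -2.32, 0.92) − 0.2·(4.68, -20.88, 9.92) = (-0.696, 1.856, -1.064)
Step 4: at (-0.696, 1.856, -1.064), ∇h = (-5.432, 18.368, -9.4) → (-0.696, 1.856, -1.064) − 0.2·(-5.432, 18.368, -9.4) = (0.3904, -1.8176, 0.816)

(0.3904, -1.8176, 0.816)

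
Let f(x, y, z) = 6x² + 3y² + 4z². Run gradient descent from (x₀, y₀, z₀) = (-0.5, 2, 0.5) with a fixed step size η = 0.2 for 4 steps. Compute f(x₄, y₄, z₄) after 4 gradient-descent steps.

∇f = (12x, 6y, 8z)
Step 1: at (-0.5, 2, 0.5), ∇f = (-6, 12, 4) → (-0.5, 2, 0.5) − 0.2·(-6, 12, 4) = (0.7, -0.4, -0.3)
Step 2: at (0.7, -0.4, -0.3), ∇f = (8.4, -2.4, -2.4) → (0.7, -0.4, -0.3) − 0.2·(8.4, -2.4, -2.4) = (-0.98, 0.08, 0.18)
Step 3: at (-0.98, 0.08, 0.18), ∇f = (-11.76, 0.48, 1.44) → (-0.98, 0.08, 0.18) − 0.2·(-11.76, 0.48, 1.44) = (1.372, -0.016, -0.108)
Step 4: at (1.372, -0.016, -0.108), ∇f = (16.464, -0.096, -0.864) → (1.372, -0.016, -0.108) − 0.2·(16.464, -0.096, -0.864) = (-1.9208, 0.0032, 0.0648)
f(-1.9208, 0.0032, 0.0648) = 22.15366272

22.15366272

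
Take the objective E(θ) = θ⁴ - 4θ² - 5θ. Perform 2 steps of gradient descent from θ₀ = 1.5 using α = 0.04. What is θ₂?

1.65904896

E′(θ) = 4θ³ - 8θ - 5
Step 1: E′(1.5) = -3.5; θ₁ = 1.5 − 0.04·(-3.5) = 1.64
Step 2: E′(1.64) = -0.476224; θ₂ = 1.64 − 0.04·(-0.476224) = 1.65904896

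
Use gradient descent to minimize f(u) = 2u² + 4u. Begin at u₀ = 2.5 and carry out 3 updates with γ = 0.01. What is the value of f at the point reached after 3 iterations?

f′(u) = 4u + 4
u₁ = 2.5 − 0.01·14 = 2.36
u₂ = 2.36 − 0.01·13.44 = 2.2256
u₃ = 2.2256 − 0.01·12.9024 = 2.096576
f(2.096576) = 17.177565847552

17.177565847552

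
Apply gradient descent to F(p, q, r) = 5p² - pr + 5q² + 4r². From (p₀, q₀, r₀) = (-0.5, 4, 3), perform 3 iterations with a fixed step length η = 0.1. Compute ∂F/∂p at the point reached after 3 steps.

0.1065

∇F = (10p - r, 10q, -p + 8r)
Step 1: at (-0.5, 4, 3), ∇F = (-8, 40, 24.5) → (-0.5, 4, 3) − 0.1·(-8, 40, 24.5) = (0.3, 0, 0.55)
Step 2: at (0.3, 0, 0.55), ∇F = (2.45, 0, 4.1) → (0.3, 0, 0.55) − 0.1·(2.45, 0, 4.1) = (0.055, 0, 0.14)
Step 3: at (0.055, 0, 0.14), ∇F = (0.41, 0, 1.065) → (0.055, 0, 0.14) − 0.1·(0.41, 0, 1.065) = (0.014, 0, 0.0335)
∂F/∂p at (0.014, 0, 0.0335) = 0.1065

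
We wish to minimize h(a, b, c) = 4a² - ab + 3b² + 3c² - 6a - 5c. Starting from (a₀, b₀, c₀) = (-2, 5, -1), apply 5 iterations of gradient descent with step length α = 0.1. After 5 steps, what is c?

0.81456

∇h = (8a - b - 6, -a + 6b, 6c - 5)
(a₁, b₁, c₁) = (-2, 5, -1) − 0.1·(-27, 32, -11) = (0.7, 1.8, 0.1)
(a₂, b₂, c₂) = (0.7, 1.8, 0.1) − 0.1·(-2.2, 10.1, -4.4) = (0.92, 0.79, 0.54)
(a₃, b₃, c₃) = (0.92, 0.79, 0.54) − 0.1·(0.57, 3.82, -1.76) = (0.863, 0.408, 0.716)
(a₄, b₄, c₄) = (0.863, 0.408, 0.716) − 0.1·(0.496, 1.585, -0.704) = (0.8134, 0.2495, 0.7864)
(a₅, b₅, c₅) = (0.8134, 0.2495, 0.7864) − 0.1·(0.2577, 0.6836, -0.2816) = (0.78763, 0.18114, 0.81456)
c = 0.81456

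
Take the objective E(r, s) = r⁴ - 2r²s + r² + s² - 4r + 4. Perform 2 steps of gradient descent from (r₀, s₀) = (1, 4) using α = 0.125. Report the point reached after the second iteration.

(-3.3671875, 4.328125)

∇E = (4r³ - 4rs + 2r - 4, -2r² + 2s)
Step 1: at (1, 4), ∇E = (-14, 6) → (1, 4) − 0.125·(-14, 6) = (2.75, 3.25)
Step 2: at (2.75, 3.25), ∇E = (48.9375, -8.625) → (2.75, 3.25) − 0.125·(48.9375, -8.625) = (-3.3671875, 4.328125)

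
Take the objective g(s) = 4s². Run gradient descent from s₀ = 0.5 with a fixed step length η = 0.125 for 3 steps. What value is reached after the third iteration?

0

g′(s) = 8s
s₁ = 0.5 − 0.125·4 = 0
s₂ = 0 − 0.125·0 = 0
s₃ = 0 − 0.125·0 = 0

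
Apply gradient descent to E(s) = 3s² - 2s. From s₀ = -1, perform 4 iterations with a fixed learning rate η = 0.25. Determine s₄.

0.25

E′(s) = 6s - 2
Step 1: E′(-1) = -8; s₁ = -1 − 0.25·(-8) = 1
Step 2: E′(1) = 4; s₂ = 1 − 0.25·4 = 0
Step 3: E′(0) = -2; s₃ = 0 − 0.25·(-2) = 0.5
Step 4: E′(0.5) = 1; s₄ = 0.5 − 0.25·1 = 0.25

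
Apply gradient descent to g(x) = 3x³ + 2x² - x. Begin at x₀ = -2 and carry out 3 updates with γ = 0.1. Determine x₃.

g′(x) = 9x² + 4x - 1
x₁ = -2 − 0.1·27 = -4.7
x₂ = -4.7 − 0.1·179.01 = -22.601
x₃ = -22.601 − 0.1·4505.842809 = -473.1852809

-473.1852809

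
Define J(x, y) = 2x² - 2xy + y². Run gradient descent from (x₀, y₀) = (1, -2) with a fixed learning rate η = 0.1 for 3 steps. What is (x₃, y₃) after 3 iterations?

∇J = (4x - 2y, -2x + 2y)
(x₁, y₁) = (1, -2) − 0.1·(8, -6) = (0.2, -1.4)
(x₂, y₂) = (0.2, -1.4) − 0.1·(3.6, -3.2) = (-0.16, -1.08)
(x₃, y₃) = (-0.16, -1.08) − 0.1·(1.52, -1.84) = (-0.312, -0.896)

(-0.312, -0.896)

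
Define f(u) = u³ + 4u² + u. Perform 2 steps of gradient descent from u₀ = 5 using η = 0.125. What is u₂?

f′(u) = 3u² + 8u + 1
u₁ = 5 − 0.125·116 = -9.5
u₂ = -9.5 − 0.125·195.75 = -33.96875

-33.96875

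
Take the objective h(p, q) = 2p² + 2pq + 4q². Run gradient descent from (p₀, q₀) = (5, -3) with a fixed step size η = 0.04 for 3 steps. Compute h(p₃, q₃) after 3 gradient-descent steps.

23.610772226048

∇h = (4p + 2q, 2p + 8q)
Step 1: at (5, -3), ∇h = (14, -14) → (5, -3) − 0.04·(14, -14) = (4.44, -2.44)
Step 2: at (4.44, -2.44), ∇h = (12.88, -10.64) → (4.44, -2.44) − 0.04·(12.88, -10.64) = (3.9248, -2.0144)
Step 3: at (3.9248, -2.0144), ∇h = (11.6704, -8.2656) → (3.9248, -2.0144) − 0.04·(11.6704, -8.2656) = (3.457984, -1.683776)
h(3.457984, -1.683776) = 23.610772226048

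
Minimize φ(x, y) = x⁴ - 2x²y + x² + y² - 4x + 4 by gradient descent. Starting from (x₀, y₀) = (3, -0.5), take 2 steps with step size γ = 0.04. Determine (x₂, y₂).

(-0.71127296, 0.454368)

∇φ = (4x³ - 4xy + 2x - 4, -2x² + 2y)
Step 1: at (3, -0.5), ∇φ = (116, -19) → (3, -0.5) − 0.04·(116, -19) = (-1.64, 0.26)
Step 2: at (-1.64, 0.26), ∇φ = (-23.218176, -4.8592) → (-1.64, 0.26) − 0.04·(-23.218176, -4.8592) = (-0.71127296, 0.454368)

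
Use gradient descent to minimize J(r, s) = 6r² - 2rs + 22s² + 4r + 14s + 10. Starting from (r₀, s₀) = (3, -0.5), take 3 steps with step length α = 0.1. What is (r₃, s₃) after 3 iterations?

(-1.336, 14.512)

∇J = (12r - 2s + 4, -2r + 44s + 14)
Step 1: at (3, -0.5), ∇J = (41, -14) → (3, -0.5) − 0.1·(41, -14) = (-1.1, 0.9)
Step 2: at (-1.1, 0.9), ∇J = (-11, 55.8) → (-1.1, 0.9) − 0.1·(-11, 55.8) = (0, -4.68)
Step 3: at (0, -4.68), ∇J = (13.36, -191.92) → (0, -4.68) − 0.1·(13.36, -191.92) = (-1.336, 14.512)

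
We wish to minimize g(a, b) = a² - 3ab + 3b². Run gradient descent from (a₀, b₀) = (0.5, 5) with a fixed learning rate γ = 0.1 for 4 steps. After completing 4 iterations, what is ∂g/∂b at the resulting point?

∇g = (2a - 3b, -3a + 6b)
(a₁, b₁) = (0.5, 5) − 0.1·(-14, 28.5) = (1.9, 2.15)
(a₂, b₂) = (1.9, 2.15) − 0.1·(-2.65, 7.2) = (2.165, 1.43)
(a₃, b₃) = (2.165, 1.43) − 0.1·(0.04, 2.085) = (2.161, 1.2215)
(a₄, b₄) = (2.161, 1.2215) − 0.1·(0.6575, 0.846) = (2.09525, 1.1369)
∂g/∂b at (2.09525, 1.1369) = 0.53565

0.53565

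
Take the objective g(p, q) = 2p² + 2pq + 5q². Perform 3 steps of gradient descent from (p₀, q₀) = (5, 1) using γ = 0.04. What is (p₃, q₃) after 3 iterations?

(2.9104, -0.401344)

∇g = (4p + 2q, 2p + 10q)
Step 1: at (5, 1), ∇g = (22, 20) → (5, 1) − 0.04·(22, 20) = (4.12, 0.2)
Step 2: at (4.12, 0.2), ∇g = (16.88, 10.24) → (4.12, 0.2) − 0.04·(16.88, 10.24) = (3.4448, -0.2096)
Step 3: at (3.4448, -0.2096), ∇g = (13.36, 4.7936) → (3.4448, -0.2096) − 0.04·(13.36, 4.7936) = (2.9104, -0.401344)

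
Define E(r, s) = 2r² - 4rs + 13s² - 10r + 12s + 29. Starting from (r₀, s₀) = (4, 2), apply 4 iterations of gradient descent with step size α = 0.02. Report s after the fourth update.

∇E = (4r - 4s - 10, -4r + 26s + 12)
Step 1: at (4, 2), ∇E = (-2, 48) → (4, 2) − 0.02·(-2, 48) = (4.04, 1.04)
Step 2: at (4.04, 1.04), ∇E = (2, 22.88) → (4.04, 1.04) − 0.02·(2, 22.88) = (4, 0.5824)
Step 3: at (4, 0.5824), ∇E = (3.6704, 11.1424) → (4, 0.5824) − 0.02·(3.6704, 11.1424) = (3.926592, 0.359552)
Step 4: at (3.926592, 0.359552), ∇E = (4.26816, 5.641984) → (3.926592, 0.359552) − 0.02·(4.26816, 5.641984) = (3.8412288, 0.24671232)
s = 0.24671232

0.24671232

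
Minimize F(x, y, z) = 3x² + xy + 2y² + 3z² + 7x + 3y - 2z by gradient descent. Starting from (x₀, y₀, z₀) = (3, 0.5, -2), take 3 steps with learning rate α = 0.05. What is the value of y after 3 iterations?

-0.317625

∇F = (6x + y + 7, x + 4y + 3, 6z - 2)
Step 1: at (3, 0.5, -2), ∇F = (25.5, 8, -14) → (3, 0.5, -2) − 0.05·(25.5, 8, -14) = (1.725, 0.1, -1.3)
Step 2: at (1.725, 0.1, -1.3), ∇F = (17.45, 5.125, -9.8) → (1.725, 0.1, -1.3) − 0.05·(17.45, 5.125, -9.8) = (0.8525, -0.15625, -0.81)
Step 3: at (0.8525, -0.15625, -0.81), ∇F = (11.95875, 3.2275, -6.86) → (0.8525, -0.15625, -0.81) − 0.05·(11.95875, 3.2275, -6.86) = (0.2545625, -0.317625, -0.467)
y = -0.317625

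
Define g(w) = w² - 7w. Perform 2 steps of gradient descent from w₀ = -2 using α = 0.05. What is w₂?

-0.955

g′(w) = 2w - 7
w₁ = -2 − 0.05·(-11) = -1.45
w₂ = -1.45 − 0.05·(-9.9) = -0.955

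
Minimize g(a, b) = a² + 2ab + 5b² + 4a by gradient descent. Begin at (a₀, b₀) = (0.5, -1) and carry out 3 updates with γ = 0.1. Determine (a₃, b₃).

∇g = (2a + 2b + 4, 2a + 10b)
Step 1: at (0.5, -1), ∇g = (3, -9) → (0.5, -1) − 0.1·(3, -9) = (0.2, -0.1)
Step 2: at (0.2, -0.1), ∇g = (4.2, -0.6) → (0.2, -0.1) − 0.1·(4.2, -0.6) = (-0.22, -0.04)
Step 3: at (-0.22, -0.04), ∇g = (3.48, -0.84) → (-0.22, -0.04) − 0.1·(3.48, -0.84) = (-0.568, 0.044)

(-0.568, 0.044)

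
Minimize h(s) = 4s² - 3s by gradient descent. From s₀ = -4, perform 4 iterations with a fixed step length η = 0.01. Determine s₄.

-2.7592192

h′(s) = 8s - 3
Step 1: h′(-4) = -35; s₁ = -4 − 0.01·(-35) = -3.65
Step 2: h′(-3.65) = -32.2; s₂ = -3.65 − 0.01·(-32.2) = -3.328
Step 3: h′(-3.328) = -29.624; s₃ = -3.328 − 0.01·(-29.624) = -3.03176
Step 4: h′(-3.03176) = -27.25408; s₄ = -3.03176 − 0.01·(-27.25408) = -2.7592192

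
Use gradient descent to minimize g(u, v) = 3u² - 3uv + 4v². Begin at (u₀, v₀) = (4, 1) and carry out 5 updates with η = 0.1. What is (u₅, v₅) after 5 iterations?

(0.27607, 0.19898)

∇g = (6u - 3v, -3u + 8v)
Step 1: at (4, 1), ∇g = (21, -4) → (4, 1) − 0.1·(21, -4) = (1.9, 1.4)
Step 2: at (1.9, 1.4), ∇g = (7.2, 5.5) → (1.9, 1.4) − 0.1·(7.2, 5.5) = (1.18, 0.85)
Step 3: at (1.18, 0.85), ∇g = (4.53, 3.26) → (1.18, 0.85) − 0.1·(4.53, 3.26) = (0.727, 0.524)
Step 4: at (0.727, 0.524), ∇g = (2.79, 2.011) → (0.727, 0.524) − 0.1·(2.79, 2.011) = (0.448, 0.3229)
Step 5: at (0.448, 0.3229), ∇g = (1.7193, 1.2392) → (0.448, 0.3229) − 0.1·(1.7193, 1.2392) = (0.27607, 0.19898)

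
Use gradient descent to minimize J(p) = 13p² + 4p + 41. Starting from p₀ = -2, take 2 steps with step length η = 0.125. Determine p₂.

-9.5

J′(p) = 26p + 4
p₁ = -2 − 0.125·(-48) = 4
p₂ = 4 − 0.125·108 = -9.5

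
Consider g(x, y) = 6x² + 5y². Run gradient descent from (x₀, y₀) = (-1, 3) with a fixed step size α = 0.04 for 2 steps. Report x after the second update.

∇g = (12x, 10y)
(x₁, y₁) = (-1, 3) − 0.04·(-12, 30) = (-0.52, 1.8)
(x₂, y₂) = (-0.52, 1.8) − 0.04·(-6.24, 18) = (-0.2704, 1.08)
x = -0.2704

-0.2704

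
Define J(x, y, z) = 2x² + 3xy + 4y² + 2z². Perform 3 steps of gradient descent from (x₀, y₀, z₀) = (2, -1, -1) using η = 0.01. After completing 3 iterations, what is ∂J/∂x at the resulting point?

∇J = (4x + 3y, 3x + 8y, 4z)
(x₁, y₁, z₁) = (2, -1, -1) − 0.01·(5, -2, -4) = (1.95, -0.98, -0.96)
(x₂, y₂, z₂) = (1.95, -0.98, -0.96) − 0.01·(4.86, -1.99, -3.84) = (1.9014, -0.9601, -0.9216)
(x₃, y₃, z₃) = (1.9014, -0.9601, -0.9216) − 0.01·(4.7253, -1.9766, -3.6864) = (1.854147, -0.940334, -0.884736)
∂J/∂x at (1.854147, -0.940334, -0.884736) = 4.595586

4.595586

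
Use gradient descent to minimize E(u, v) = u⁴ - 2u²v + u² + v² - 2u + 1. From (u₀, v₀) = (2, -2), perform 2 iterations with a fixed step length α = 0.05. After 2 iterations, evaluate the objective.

∇E = (4u³ - 4uv + 2u - 2, -2u² + 2v)
Step 1: at (2, -2), ∇E = (50, -12) → (2, -2) − 0.05·(50, -12) = (-0.5, -1.4)
Step 2: at (-0.5, -1.4), ∇E = (-6.3, -3.3) → (-0.5, -1.4) − 0.05·(-6.3, -3.3) = (-0.185, -1.235)
E(-0.185, -1.235) = 3.015157100625

3.015157100625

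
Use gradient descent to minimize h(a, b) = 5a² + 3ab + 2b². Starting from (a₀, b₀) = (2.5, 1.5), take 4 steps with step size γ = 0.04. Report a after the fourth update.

∇h = (10a + 3b, 3a + 4b)
Step 1: at (2.5, 1.5), ∇h = (29.5, 13.5) → (2.5, 1.5) − 0.04·(29.5, 13.5) = (1.32, 0.96)
Step 2: at (1.32, 0.96), ∇h = (16.08, 7.8) → (1.32, 0.96) − 0.04·(16.08, 7.8) = (0.6768, 0.648)
Step 3: at (0.6768, 0.648), ∇h = (8.712, 4.6224) → (0.6768, 0.648) − 0.04·(8.712, 4.6224) = (0.32832, 0.463104)
Step 4: at (0.32832, 0.463104), ∇h = (4.672512, 2.837376) → (0.32832, 0.463104) − 0.04·(4.672512, 2.837376) = (0.14141952, 0.34960896)
a = 0.14141952

0.14141952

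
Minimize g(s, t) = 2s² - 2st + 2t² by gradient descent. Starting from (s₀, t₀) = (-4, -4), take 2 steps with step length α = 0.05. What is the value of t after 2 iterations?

∇g = (4s - 2t, -2s + 4t)
Step 1: at (-4, -4), ∇g = (-8, -8) → (-4, -4) − 0.05·(-8, -8) = (-3.6, -3.6)
Step 2: at (-3.6, -3.6), ∇g = (-7.2, -7.2) → (-3.6, -3.6) − 0.05·(-7.2, -7.2) = (-3.24, -3.24)
t = -3.24

-3.24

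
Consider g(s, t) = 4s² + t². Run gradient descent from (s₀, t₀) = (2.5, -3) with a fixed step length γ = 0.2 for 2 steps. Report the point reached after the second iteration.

(0.9, -1.08)

∇g = (8s, 2t)
(s₁, t₁) = (2.5, -3) − 0.2·(20, -6) = (-1.5, -1.8)
(s₂, t₂) = (-1.5, -1.8) − 0.2·(-12, -3.6) = (0.9, -1.08)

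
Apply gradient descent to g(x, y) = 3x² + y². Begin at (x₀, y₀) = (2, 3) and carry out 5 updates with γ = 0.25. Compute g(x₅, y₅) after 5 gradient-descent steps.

∇g = (6x, 2y)
(x₁, y₁) = (2, 3) − 0.25·(12, 6) = (-1, 1.5)
(x₂, y₂) = (-1, 1.5) − 0.25·(-6, 3) = (0.5, 0.75)
(x₃, y₃) = (0.5, 0.75) − 0.25·(3, 1.5) = (-0.25, 0.375)
(x₄, y₄) = (-0.25, 0.375) − 0.25·(-1.5, 0.75) = (0.125, 0.1875)
(x₅, y₅) = (0.125, 0.1875) − 0.25·(0.75, 0.375) = (-0.0625, 0.09375)
g(-0.0625, 0.09375) = 0.0205078125

0.0205078125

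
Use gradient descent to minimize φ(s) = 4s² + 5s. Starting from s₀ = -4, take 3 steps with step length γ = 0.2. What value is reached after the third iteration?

0.104

φ′(s) = 8s + 5
Step 1: φ′(-4) = -27; s₁ = -4 − 0.2·(-27) = 1.4
Step 2: φ′(1.4) = 16.2; s₂ = 1.4 − 0.2·16.2 = -1.84
Step 3: φ′(-1.84) = -9.72; s₃ = -1.84 − 0.2·(-9.72) = 0.104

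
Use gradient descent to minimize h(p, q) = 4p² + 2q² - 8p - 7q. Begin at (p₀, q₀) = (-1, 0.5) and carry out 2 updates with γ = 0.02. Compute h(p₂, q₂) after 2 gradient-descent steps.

0.07966976

∇h = (8p - 8, 4q - 7)
Step 1: at (-1, 0.5), ∇h = (-16, -5) → (-1, 0.5) − 0.02·(-16, -5) = (-0.68, 0.6)
Step 2: at (-0.68, 0.6), ∇h = (-13.44, -4.6) → (-0.68, 0.6) − 0.02·(-13.44, -4.6) = (-0.4112, 0.692)
h(-0.4112, 0.692) = 0.07966976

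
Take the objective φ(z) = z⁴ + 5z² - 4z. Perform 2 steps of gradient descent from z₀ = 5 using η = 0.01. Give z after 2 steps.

-0.37010656

φ′(z) = 4z³ + 10z - 4
Step 1: φ′(5) = 546; z₁ = 5 − 0.01·546 = -0.46
Step 2: φ′(-0.46) = -8.989344; z₂ = -0.46 − 0.01·(-8.989344) = -0.37010656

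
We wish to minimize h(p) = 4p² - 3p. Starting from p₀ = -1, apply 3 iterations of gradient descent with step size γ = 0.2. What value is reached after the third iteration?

h′(p) = 8p - 3
Step 1: h′(-1) = -11; p₁ = -1 − 0.2·(-11) = 1.2
Step 2: h′(1.2) = 6.6; p₂ = 1.2 − 0.2·6.6 = -0.12
Step 3: h′(-0.12) = -3.96; p₃ = -0.12 − 0.2·(-3.96) = 0.672

0.672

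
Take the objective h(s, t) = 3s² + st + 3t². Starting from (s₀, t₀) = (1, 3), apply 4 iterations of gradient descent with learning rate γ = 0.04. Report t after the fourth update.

0.94707712

∇h = (6s + t, s + 6t)
(s₁, t₁) = (1, 3) − 0.04·(9, 19) = (0.64, 2.24)
(s₂, t₂) = (0.64, 2.24) − 0.04·(6.08, 14.08) = (0.3968, 1.6768)
(s₃, t₃) = (0.3968, 1.6768) − 0.04·(4.0576, 10.4576) = (0.234496, 1.258496)
(s₄, t₄) = (0.234496, 1.258496) − 0.04·(2.665472, 7.785472) = (0.12787712, 0.94707712)
t = 0.94707712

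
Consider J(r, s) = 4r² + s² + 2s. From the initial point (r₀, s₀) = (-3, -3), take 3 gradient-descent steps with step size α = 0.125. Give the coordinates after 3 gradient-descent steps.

∇J = (8r, 2s + 2)
Step 1: at (-3, -3), ∇J = (-24, -4) → (-3, -3) − 0.125·(-24, -4) = (0, -2.5)
Step 2: at (0, -2.5), ∇J = (0, -3) → (0, -2.5) − 0.125·(0, -3) = (0, -2.125)
Step 3: at (0, -2.125), ∇J = (0, -2.25) → (0, -2.125) − 0.125·(0, -2.25) = (0, -1.84375)

(0, -1.84375)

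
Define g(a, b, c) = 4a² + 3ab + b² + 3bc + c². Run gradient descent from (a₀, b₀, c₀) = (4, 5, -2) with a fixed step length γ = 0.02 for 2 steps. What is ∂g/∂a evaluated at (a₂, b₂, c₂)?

∇g = (8a + 3b, 3a + 2b + 3c, 3b + 2c)
Step 1: at (4, 5, -2), ∇g = (47, 16, 11) → (4, 5, -2) − 0.02·(47, 16, 11) = (3.06, 4.68, -2.22)
Step 2: at (3.06, 4.68, -2.22), ∇g = (38.52, 11.88, 9.6) → (3.06, 4.68, -2.22) − 0.02·(38.52, 11.88, 9.6) = (2.2896, 4.4424, -2.412)
∂g/∂a at (2.2896, 4.4424, -2.412) = 31.644

31.644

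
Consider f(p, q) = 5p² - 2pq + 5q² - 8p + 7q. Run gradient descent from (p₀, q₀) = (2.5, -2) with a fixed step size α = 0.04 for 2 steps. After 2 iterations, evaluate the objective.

∇f = (10p - 2q - 8, -2p + 10q + 7)
(p₁, q₁) = (2.5, -2) − 0.04·(21, -18) = (1.66, -1.28)
(p₂, q₂) = (1.66, -1.28) − 0.04·(11.16, -9.12) = (1.2136, -0.9152)
f(1.2136, -0.9152) = -2.34174656

-2.34174656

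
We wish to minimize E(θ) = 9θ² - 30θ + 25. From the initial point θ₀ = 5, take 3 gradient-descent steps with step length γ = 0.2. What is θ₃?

-56.92

E′(θ) = 18θ - 30
θ₁ = 5 − 0.2·60 = -7
θ₂ = -7 − 0.2·(-156) = 24.2
θ₃ = 24.2 − 0.2·405.6 = -56.92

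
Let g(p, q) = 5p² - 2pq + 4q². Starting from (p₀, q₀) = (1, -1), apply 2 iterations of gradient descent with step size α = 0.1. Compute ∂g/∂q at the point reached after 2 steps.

∇g = (10p - 2q, -2p + 8q)
(p₁, q₁) = (1, -1) − 0.1·(12, -10) = (-0.2, 0)
(p₂, q₂) = (-0.2, 0) − 0.1·(-2, 0.4) = (0, -0.04)
∂g/∂q at (0, -0.04) = -0.32

-0.32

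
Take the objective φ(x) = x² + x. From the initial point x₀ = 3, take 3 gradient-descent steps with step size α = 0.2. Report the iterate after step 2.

φ′(x) = 2x + 1
Step 1: φ′(3) = 7; x₁ = 3 − 0.2·7 = 1.6
Step 2: φ′(1.6) = 4.2; x₂ = 1.6 − 0.2·4.2 = 0.76

0.76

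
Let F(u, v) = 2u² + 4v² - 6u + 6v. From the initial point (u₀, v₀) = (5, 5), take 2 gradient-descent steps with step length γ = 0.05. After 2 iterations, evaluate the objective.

∇F = (4u - 6, 8v + 6)
Step 1: at (5, 5), ∇F = (14, 46) → (5, 5) − 0.05·(14, 46) = (4.3, 2.7)
Step 2: at (4.3, 2.7), ∇F = (11.2, 27.6) → (4.3, 2.7) − 0.05·(11.2, 27.6) = (3.74, 1.32)
F(3.74, 1.32) = 20.4248

20.4248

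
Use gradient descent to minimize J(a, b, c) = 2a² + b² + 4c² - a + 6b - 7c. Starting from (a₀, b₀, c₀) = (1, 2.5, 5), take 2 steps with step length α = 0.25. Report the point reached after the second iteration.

∇J = (4a - 1, 2b + 6, 8c - 7)
Step 1: at (1, 2.5, 5), ∇J = (3, 11, 33) → (1, 2.5, 5) − 0.25·(3, 11, 33) = (0.25, -0.25, -3.25)
Step 2: at (0.25, -0.25, -3.25), ∇J = (0, 5.5, -33) → (0.25, -0.25, -3.25) − 0.25·(0, 5.5, -33) = (0.25, -1.625, 5)

(0.25, -1.625, 5)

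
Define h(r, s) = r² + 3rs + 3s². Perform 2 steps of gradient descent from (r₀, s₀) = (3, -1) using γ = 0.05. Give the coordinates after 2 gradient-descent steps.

∇h = (2r + 3s, 3r + 6s)
Step 1: at (3, -1), ∇h = (3, 3) → (3, -1) − 0.05·(3, 3) = (2.85, -1.15)
Step 2: at (2.85, -1.15), ∇h = (2.25, 1.65) → (2.85, -1.15) − 0.05·(2.25, 1.65) = (2.7375, -1.2325)

(2.7375, -1.2325)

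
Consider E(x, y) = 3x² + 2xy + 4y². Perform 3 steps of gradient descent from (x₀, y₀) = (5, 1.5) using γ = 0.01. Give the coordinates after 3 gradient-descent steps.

(4.080664, 0.91018)

∇E = (6x + 2y, 2x + 8y)
Step 1: at (5, 1.5), ∇E = (33, 22) → (5, 1.5) − 0.01·(33, 22) = (4.67, 1.28)
Step 2: at (4.67, 1.28), ∇E = (30.58, 19.58) → (4.67, 1.28) − 0.01·(30.58, 19.58) = (4.3642, 1.0842)
Step 3: at (4.3642, 1.0842), ∇E = (28.3536, 17.402) → (4.3642, 1.0842) − 0.01·(28.3536, 17.402) = (4.080664, 0.91018)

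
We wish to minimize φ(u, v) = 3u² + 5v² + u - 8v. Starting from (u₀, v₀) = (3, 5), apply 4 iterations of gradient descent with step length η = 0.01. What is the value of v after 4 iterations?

3.55562

∇φ = (6u + 1, 10v - 8)
(u₁, v₁) = (3, 5) − 0.01·(19, 42) = (2.81, 4.58)
(u₂, v₂) = (2.81, 4.58) − 0.01·(17.86, 37.8) = (2.6314, 4.202)
(u₃, v₃) = (2.6314, 4.202) − 0.01·(16.7884, 34.02) = (2.463516, 3.8618)
(u₄, v₄) = (2.463516, 3.8618) − 0.01·(15.781096, 30.618) = (2.30570504, 3.55562)
v = 3.55562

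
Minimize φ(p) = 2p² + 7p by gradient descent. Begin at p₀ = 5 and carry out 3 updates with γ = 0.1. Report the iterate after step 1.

φ′(p) = 4p + 7
Step 1: φ′(5) = 27; p₁ = 5 − 0.1·27 = 2.3

2.3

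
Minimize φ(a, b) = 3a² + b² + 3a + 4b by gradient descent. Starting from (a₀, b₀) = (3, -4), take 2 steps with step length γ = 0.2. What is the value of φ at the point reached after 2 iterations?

∇φ = (6a + 3, 2b + 4)
(a₁, b₁) = (3, -4) − 0.2·(21, -4) = (-1.2, -3.2)
(a₂, b₂) = (-1.2, -3.2) − 0.2·(-4.2, -2.4) = (-0.36, -2.72)
φ(-0.36, -2.72) = -4.1728

-4.1728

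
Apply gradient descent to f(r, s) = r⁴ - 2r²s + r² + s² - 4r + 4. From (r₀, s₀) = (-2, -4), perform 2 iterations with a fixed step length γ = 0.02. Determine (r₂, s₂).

∇f = (4r³ - 4rs + 2r - 4, -2r² + 2s)
(r₁, s₁) = (-2, -4) − 0.02·(-72, -16) = (-0.56, -3.68)
(r₂, s₂) = (-0.56, -3.68) − 0.02·(-14.065664, -7.9872) = (-0.27868672, -3.520256)

(-0.27868672, -3.520256)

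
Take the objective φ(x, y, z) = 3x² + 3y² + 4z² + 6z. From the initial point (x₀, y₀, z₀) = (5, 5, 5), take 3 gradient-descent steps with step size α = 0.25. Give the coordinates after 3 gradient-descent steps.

∇φ = (6x, 6y, 8z + 6)
(x₁, y₁, z₁) = (5, 5, 5) − 0.25·(30, 30, 46) = (-2.5, -2.5, -6.5)
(x₂, y₂, z₂) = (-2.5, -2.5, -6.5) − 0.25·(-15, -15, -46) = (1.25, 1.25, 5)
(x₃, y₃, z₃) = (1.25, 1.25, 5) − 0.25·(7.5, 7.5, 46) = (-0.625, -0.625, -6.5)

(-0.625, -0.625, -6.5)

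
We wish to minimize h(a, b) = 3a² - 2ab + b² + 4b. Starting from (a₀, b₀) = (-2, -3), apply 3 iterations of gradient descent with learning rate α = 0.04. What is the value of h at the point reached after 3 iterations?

∇h = (6a - 2b, -2a + 2b + 4)
(a₁, b₁) = (-2, -3) − 0.04·(-6, 2) = (-1.76, -3.08)
(a₂, b₂) = (-1.76, -3.08) − 0.04·(-4.4, 1.36) = (-1.584, -3.1344)
(a₃, b₃) = (-1.584, -3.1344) − 0.04·(-3.2352, 0.8992) = (-1.454592, -3.170368)
h(-1.454592, -3.170368) = -5.505908944896

-5.505908944896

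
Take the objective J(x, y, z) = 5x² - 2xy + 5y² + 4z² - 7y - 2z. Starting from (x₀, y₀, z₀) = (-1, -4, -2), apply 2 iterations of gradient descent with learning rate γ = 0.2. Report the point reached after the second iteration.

(2.6, -3.84, -0.56)

∇J = (10x - 2y, -2x + 10y - 7, 8z - 2)
(x₁, y₁, z₁) = (-1, -4, -2) − 0.2·(-2, -45, -18) = (-0.6, 5, 1.6)
(x₂, y₂, z₂) = (-0.6, 5, 1.6) − 0.2·(-16, 44.2, 10.8) = (2.6, -3.84, -0.56)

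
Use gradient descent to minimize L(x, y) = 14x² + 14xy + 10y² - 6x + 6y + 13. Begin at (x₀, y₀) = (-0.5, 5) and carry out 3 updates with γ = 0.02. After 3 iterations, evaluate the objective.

45.391391993856

∇L = (28x + 14y - 6, 14x + 20y + 6)
Step 1: at (-0.5, 5), ∇L = (50, 99) → (-0.5, 5) − 0.02·(50, 99) = (-1.5, 3.02)
Step 2: at (-1.5, 3.02), ∇L = (-5.72, 45.4) → (-1.5, 3.02) − 0.02·(-5.72, 45.4) = (-1.3856, 2.112)
Step 3: at (-1.3856, 2.112), ∇L = (-15.2288, 28.8416) → (-1.3856, 2.112) − 0.02·(-15.2288, 28.8416) = (-1.081024, 1.535168)
L(-1.081024, 1.535168) = 45.391391993856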